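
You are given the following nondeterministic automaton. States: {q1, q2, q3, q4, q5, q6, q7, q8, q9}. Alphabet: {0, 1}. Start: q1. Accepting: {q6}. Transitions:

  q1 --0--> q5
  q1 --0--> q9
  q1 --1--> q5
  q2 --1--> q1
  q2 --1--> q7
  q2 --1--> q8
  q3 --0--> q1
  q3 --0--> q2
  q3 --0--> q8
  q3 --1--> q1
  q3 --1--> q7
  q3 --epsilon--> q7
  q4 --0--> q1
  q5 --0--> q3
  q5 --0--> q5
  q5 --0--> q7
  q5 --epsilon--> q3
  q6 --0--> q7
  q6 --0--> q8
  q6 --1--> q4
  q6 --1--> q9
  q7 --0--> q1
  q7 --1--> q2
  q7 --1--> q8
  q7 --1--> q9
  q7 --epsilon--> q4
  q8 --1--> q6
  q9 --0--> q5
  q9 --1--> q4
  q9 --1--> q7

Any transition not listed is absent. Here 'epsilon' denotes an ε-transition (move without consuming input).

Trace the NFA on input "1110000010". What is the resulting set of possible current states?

Start in {q1}.
Read '1': q1→{q5}; union {q5}; ε-closure = {q3, q4, q5, q7}.
Read '1': q3→{q1, q7}, q4→∅, q5→∅, q7→{q2, q8, q9}; union {q1, q2, q7, q8, q9}; ε-closure = {q1, q2, q4, q7, q8, q9}.
Read '1': q1→{q5}, q2→{q1, q7, q8}, q4→∅, q7→{q2, q8, q9}, q8→{q6}, q9→{q4, q7}; union {q1, q2, q4, q5, q6, q7, q8, q9}; ε-closure = {q1, q2, q3, q4, q5, q6, q7, q8, q9}.
Read '0': q1→{q5, q9}, q2→∅, q3→{q1, q2, q8}, q4→{q1}, q5→{q3, q5, q7}, q6→{q7, q8}, q7→{q1}, q8→∅, q9→{q5}; union {q1, q2, q3, q5, q7, q8, q9}; ε-closure = {q1, q2, q3, q4, q5, q7, q8, q9}.
Read '0': q1→{q5, q9}, q2→∅, q3→{q1, q2, q8}, q4→{q1}, q5→{q3, q5, q7}, q7→{q1}, q8→∅, q9→{q5}; union {q1, q2, q3, q5, q7, q8, q9}; ε-closure = {q1, q2, q3, q4, q5, q7, q8, q9}.
Read '0': q1→{q5, q9}, q2→∅, q3→{q1, q2, q8}, q4→{q1}, q5→{q3, q5, q7}, q7→{q1}, q8→∅, q9→{q5}; union {q1, q2, q3, q5, q7, q8, q9}; ε-closure = {q1, q2, q3, q4, q5, q7, q8, q9}.
Read '0': q1→{q5, q9}, q2→∅, q3→{q1, q2, q8}, q4→{q1}, q5→{q3, q5, q7}, q7→{q1}, q8→∅, q9→{q5}; union {q1, q2, q3, q5, q7, q8, q9}; ε-closure = {q1, q2, q3, q4, q5, q7, q8, q9}.
Read '0': q1→{q5, q9}, q2→∅, q3→{q1, q2, q8}, q4→{q1}, q5→{q3, q5, q7}, q7→{q1}, q8→∅, q9→{q5}; union {q1, q2, q3, q5, q7, q8, q9}; ε-closure = {q1, q2, q3, q4, q5, q7, q8, q9}.
Read '1': q1→{q5}, q2→{q1, q7, q8}, q3→{q1, q7}, q4→∅, q5→∅, q7→{q2, q8, q9}, q8→{q6}, q9→{q4, q7}; union {q1, q2, q4, q5, q6, q7, q8, q9}; ε-closure = {q1, q2, q3, q4, q5, q6, q7, q8, q9}.
Read '0': q1→{q5, q9}, q2→∅, q3→{q1, q2, q8}, q4→{q1}, q5→{q3, q5, q7}, q6→{q7, q8}, q7→{q1}, q8→∅, q9→{q5}; union {q1, q2, q3, q5, q7, q8, q9}; ε-closure = {q1, q2, q3, q4, q5, q7, q8, q9}.

{q1, q2, q3, q4, q5, q7, q8, q9}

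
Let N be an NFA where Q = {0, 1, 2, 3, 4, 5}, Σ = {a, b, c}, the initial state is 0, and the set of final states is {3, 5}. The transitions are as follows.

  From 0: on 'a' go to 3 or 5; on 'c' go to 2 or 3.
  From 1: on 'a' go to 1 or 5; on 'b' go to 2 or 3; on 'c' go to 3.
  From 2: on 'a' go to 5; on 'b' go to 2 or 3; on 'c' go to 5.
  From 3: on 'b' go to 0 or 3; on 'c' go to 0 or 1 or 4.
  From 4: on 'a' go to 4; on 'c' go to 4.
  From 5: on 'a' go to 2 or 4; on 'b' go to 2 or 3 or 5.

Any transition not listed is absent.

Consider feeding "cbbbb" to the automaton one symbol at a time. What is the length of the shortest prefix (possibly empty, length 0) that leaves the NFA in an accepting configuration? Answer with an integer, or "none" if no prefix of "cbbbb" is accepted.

Start in {0}.
Read 'c': 0→{2, 3}; now {2, 3}.
None of the earlier sets intersect F, but {2, 3} does.

1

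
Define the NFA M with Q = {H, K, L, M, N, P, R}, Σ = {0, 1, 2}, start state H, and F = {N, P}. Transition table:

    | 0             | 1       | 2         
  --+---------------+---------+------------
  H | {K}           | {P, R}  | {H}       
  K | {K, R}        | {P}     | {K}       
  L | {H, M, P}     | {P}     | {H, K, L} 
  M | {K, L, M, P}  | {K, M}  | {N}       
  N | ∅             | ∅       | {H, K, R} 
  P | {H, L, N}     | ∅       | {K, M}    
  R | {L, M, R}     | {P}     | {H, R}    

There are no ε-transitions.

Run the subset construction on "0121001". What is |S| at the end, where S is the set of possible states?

4

Start in {H}.
Read '0': H→{K}; now {K}.
Read '1': K→{P}; now {P}.
Read '2': P→{K, M}; now {K, M}.
Read '1': K→{P}, M→{K, M}; now {K, M, P}.
Read '0': K→{K, R}, M→{K, L, M, P}, P→{H, L, N}; now {H, K, L, M, N, P, R}.
Read '0': H→{K}, K→{K, R}, L→{H, M, P}, M→{K, L, M, P}, N→∅, P→{H, L, N}, R→{L, M, R}; now {H, K, L, M, N, P, R}.
Read '1': H→{P, R}, K→{P}, L→{P}, M→{K, M}, N→∅, P→∅, R→{P}; now {K, M, P, R}.
That set has 4 states.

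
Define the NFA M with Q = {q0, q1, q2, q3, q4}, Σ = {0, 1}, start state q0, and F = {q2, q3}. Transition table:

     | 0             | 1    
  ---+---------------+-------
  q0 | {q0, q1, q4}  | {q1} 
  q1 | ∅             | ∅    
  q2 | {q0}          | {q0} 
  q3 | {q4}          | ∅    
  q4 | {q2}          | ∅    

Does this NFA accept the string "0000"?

Yes

Start in {q0}.
Read '0': q0→{q0, q1, q4}; now {q0, q1, q4}.
Read '0': q0→{q0, q1, q4}, q1→∅, q4→{q2}; now {q0, q1, q2, q4}.
Read '0': q0→{q0, q1, q4}, q1→∅, q2→{q0}, q4→{q2}; now {q0, q1, q2, q4}.
Read '0': q0→{q0, q1, q4}, q1→∅, q2→{q0}, q4→{q2}; now {q0, q1, q2, q4}.
The final set {q0, q1, q2, q4} contains the accepting state q2.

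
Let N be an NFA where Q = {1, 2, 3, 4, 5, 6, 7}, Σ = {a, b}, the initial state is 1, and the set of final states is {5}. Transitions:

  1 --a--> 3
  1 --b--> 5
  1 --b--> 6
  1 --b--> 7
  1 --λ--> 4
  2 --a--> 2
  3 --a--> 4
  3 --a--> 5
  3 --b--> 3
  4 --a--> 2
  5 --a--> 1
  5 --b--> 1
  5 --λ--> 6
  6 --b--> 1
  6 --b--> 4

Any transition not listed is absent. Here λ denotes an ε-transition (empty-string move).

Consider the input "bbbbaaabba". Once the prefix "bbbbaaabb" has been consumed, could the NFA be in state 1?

Start: ε-closure({1}) = {1, 4}.
Read 'b': {1, 4} → {5, 6, 7}.
Read 'b': {5, 6, 7} → {1, 4}.
Read 'b': {1, 4} → {5, 6, 7}.
Read 'b': {5, 6, 7} → {1, 4}.
Read 'a': {1, 4} → {2, 3}.
Read 'a': {2, 3} → {2, 4, 5, 6}.
Read 'a': {2, 4, 5, 6} → {1, 2, 4}.
Read 'b': {1, 2, 4} → {5, 6, 7}.
Read 'b': {5, 6, 7} → {1, 4}.
State 1 is in {1, 4}.

Yes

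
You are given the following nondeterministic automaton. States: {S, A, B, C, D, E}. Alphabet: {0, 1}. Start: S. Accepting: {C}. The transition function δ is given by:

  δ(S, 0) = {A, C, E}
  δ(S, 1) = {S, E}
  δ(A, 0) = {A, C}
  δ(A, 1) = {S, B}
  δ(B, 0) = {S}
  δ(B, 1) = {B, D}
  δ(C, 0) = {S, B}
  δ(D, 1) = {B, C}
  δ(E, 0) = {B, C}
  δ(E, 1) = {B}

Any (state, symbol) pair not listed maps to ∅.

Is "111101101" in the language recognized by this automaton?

No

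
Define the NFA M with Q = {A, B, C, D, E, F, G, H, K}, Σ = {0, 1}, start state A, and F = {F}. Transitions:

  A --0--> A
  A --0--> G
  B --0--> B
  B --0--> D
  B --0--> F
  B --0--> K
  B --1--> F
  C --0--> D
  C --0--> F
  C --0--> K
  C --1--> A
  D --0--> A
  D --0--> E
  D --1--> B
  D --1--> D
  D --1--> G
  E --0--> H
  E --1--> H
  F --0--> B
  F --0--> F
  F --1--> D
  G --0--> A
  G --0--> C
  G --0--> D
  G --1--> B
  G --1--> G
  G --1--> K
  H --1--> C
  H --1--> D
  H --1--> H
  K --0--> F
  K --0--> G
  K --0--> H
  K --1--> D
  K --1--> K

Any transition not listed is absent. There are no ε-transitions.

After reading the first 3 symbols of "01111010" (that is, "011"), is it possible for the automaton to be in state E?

No

Start in {A}.
Read '0': A→{A, G}; now {A, G}.
Read '1': A→∅, G→{B, G, K}; now {B, G, K}.
Read '1': B→{F}, G→{B, G, K}, K→{D, K}; now {B, D, F, G, K}.
State E is not in {B, D, F, G, K}.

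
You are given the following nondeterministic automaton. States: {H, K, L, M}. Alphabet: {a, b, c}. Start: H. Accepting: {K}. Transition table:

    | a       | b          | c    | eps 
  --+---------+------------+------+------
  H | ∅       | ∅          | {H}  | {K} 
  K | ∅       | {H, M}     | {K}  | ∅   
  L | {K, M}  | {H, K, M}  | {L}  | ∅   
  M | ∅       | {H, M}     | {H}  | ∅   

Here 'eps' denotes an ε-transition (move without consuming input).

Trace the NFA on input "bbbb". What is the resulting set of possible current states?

Start: ε-closure({H}) = {H, K}.
Read 'b': H→∅, K→{H, M}; union {H, M}; ε-closure = {H, K, M}.
Read 'b': H→∅, K→{H, M}, M→{H, M}; union {H, M}; ε-closure = {H, K, M}.
Read 'b': H→∅, K→{H, M}, M→{H, M}; union {H, M}; ε-closure = {H, K, M}.
Read 'b': H→∅, K→{H, M}, M→{H, M}; union {H, M}; ε-closure = {H, K, M}.

{H, K, M}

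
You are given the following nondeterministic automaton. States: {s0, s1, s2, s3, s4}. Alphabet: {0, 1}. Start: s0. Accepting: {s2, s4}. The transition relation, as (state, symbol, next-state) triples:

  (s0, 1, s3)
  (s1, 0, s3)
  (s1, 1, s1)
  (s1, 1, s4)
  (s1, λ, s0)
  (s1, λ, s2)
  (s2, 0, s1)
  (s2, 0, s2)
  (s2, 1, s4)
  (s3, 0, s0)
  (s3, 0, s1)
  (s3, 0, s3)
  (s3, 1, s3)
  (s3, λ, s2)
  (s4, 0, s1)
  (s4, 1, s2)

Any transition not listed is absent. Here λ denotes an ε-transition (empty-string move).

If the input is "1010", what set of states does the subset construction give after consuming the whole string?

Start in {s0}.
Read '1': s0→{s3}; union {s3}; ε-closure = {s2, s3}.
Read '0': s2→{s1, s2}, s3→{s0, s1, s3}; now {s0, s1, s2, s3}.
Read '1': s0→{s3}, s1→{s1, s4}, s2→{s4}, s3→{s3}; union {s1, s3, s4}; ε-closure = {s0, s1, s2, s3, s4}.
Read '0': s0→∅, s1→{s3}, s2→{s1, s2}, s3→{s0, s1, s3}, s4→{s1}; now {s0, s1, s2, s3}.

{s0, s1, s2, s3}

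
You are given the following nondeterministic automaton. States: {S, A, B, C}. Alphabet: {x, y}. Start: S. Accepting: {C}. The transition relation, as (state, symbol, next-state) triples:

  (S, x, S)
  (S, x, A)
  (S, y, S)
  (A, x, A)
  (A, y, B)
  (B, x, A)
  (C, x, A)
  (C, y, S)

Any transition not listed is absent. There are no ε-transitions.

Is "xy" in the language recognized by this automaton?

Start in {S}.
Read 'x': S→{S, A}; now {S, A}.
Read 'y': S→{S}, A→{B}; now {S, B}.
The final set {S, B} contains no accepting state.

No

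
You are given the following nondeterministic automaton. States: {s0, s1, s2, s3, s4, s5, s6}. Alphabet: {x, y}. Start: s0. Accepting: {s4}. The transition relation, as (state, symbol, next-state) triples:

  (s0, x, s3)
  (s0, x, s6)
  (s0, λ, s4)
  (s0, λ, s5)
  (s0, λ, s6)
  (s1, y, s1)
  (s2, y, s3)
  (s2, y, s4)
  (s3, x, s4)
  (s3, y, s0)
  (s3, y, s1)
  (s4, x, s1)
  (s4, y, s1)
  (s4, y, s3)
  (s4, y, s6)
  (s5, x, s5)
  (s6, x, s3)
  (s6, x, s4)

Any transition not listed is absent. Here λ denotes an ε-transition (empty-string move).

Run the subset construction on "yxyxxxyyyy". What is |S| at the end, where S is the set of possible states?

Start: ε-closure({s0}) = {s0, s4, s5, s6}.
Read 'y': s0→∅, s4→{s1, s3, s6}, s5→∅, s6→∅; now {s1, s3, s6}.
Read 'x': s1→∅, s3→{s4}, s6→{s3, s4}; now {s3, s4}.
Read 'y': s3→{s0, s1}, s4→{s1, s3, s6}; union {s0, s1, s3, s6}; ε-closure = {s0, s1, s3, s4, s5, s6}.
Read 'x': s0→{s3, s6}, s1→∅, s3→{s4}, s4→{s1}, s5→{s5}, s6→{s3, s4}; now {s1, s3, s4, s5, s6}.
Read 'x': s1→∅, s3→{s4}, s4→{s1}, s5→{s5}, s6→{s3, s4}; now {s1, s3, s4, s5}.
Read 'x': s1→∅, s3→{s4}, s4→{s1}, s5→{s5}; now {s1, s4, s5}.
Read 'y': s1→{s1}, s4→{s1, s3, s6}, s5→∅; now {s1, s3, s6}.
Read 'y': s1→{s1}, s3→{s0, s1}, s6→∅; union {s0, s1}; ε-closure = {s0, s1, s4, s5, s6}.
Read 'y': s0→∅, s1→{s1}, s4→{s1, s3, s6}, s5→∅, s6→∅; now {s1, s3, s6}.
Read 'y': s1→{s1}, s3→{s0, s1}, s6→∅; union {s0, s1}; ε-closure = {s0, s1, s4, s5, s6}.
That set has 5 states.

5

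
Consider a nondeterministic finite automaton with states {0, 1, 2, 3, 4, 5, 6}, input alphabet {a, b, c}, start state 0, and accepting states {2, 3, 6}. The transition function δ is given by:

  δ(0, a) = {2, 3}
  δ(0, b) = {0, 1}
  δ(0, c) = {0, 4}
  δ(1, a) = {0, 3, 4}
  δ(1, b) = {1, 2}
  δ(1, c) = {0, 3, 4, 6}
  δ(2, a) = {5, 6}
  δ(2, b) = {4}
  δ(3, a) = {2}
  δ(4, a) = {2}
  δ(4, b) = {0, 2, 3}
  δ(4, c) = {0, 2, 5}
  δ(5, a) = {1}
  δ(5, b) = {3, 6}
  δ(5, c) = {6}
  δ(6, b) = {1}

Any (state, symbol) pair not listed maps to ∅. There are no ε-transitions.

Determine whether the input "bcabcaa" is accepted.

Yes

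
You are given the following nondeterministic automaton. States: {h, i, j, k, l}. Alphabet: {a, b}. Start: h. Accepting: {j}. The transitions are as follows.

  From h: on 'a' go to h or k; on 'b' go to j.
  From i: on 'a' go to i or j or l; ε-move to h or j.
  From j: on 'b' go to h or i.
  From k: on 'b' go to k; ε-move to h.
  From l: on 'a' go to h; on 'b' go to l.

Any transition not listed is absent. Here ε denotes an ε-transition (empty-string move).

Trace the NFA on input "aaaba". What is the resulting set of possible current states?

{h, k}

Start in {h}.
Read 'a': {h} → {h, k}.
Read 'a': {h, k} → {h, k}.
Read 'a': {h, k} → {h, k}.
Read 'b': {h, k} → {h, j, k}.
Read 'a': {h, j, k} → {h, k}.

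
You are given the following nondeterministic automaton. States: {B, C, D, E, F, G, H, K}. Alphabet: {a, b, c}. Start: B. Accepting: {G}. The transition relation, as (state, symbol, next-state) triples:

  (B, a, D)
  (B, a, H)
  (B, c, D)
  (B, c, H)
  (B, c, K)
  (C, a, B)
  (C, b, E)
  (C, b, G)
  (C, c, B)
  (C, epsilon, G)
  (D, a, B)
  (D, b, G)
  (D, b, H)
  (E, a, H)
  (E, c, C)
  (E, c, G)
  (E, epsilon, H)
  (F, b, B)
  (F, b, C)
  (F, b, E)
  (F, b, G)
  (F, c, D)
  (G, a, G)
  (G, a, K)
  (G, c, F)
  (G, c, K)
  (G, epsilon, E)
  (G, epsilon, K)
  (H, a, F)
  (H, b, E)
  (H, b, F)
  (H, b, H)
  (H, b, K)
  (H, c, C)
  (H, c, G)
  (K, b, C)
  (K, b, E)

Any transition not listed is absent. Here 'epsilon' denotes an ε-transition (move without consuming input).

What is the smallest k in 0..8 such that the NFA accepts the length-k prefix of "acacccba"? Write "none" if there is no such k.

2

Start in {B}.
Read 'a': {B} → {D, H}.
Read 'c': {D, H} → {C, E, G, H, K}.
None of the earlier sets intersect F, but {C, E, G, H, K} does.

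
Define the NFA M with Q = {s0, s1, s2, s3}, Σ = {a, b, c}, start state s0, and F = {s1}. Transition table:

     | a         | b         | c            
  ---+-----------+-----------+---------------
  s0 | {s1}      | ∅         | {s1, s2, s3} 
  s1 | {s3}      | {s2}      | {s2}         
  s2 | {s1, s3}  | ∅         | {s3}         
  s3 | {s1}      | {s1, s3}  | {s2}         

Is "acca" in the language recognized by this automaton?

Start in {s0}.
Read 'a': {s0} → {s1}.
Read 'c': {s1} → {s2}.
Read 'c': {s2} → {s3}.
Read 'a': {s3} → {s1}.
The final set {s1} contains the accepting state s1.

Yes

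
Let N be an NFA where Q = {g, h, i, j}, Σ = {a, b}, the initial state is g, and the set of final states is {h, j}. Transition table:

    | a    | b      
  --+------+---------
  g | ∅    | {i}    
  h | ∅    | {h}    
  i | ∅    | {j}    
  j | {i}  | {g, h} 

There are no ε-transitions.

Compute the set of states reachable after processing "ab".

∅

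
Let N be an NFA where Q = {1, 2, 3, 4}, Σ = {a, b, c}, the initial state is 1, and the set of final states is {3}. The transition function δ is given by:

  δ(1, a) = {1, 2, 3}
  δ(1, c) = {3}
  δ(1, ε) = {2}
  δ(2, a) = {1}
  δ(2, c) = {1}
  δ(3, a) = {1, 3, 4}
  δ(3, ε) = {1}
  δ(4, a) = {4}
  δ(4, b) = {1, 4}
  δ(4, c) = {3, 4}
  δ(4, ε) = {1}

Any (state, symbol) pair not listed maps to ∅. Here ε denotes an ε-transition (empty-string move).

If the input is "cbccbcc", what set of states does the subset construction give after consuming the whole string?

Start: ε-closure({1}) = {1, 2}.
Read 'c': {1, 2} → {1, 2, 3}.
Read 'b': {1, 2, 3} → ∅.
The set is empty and remains empty for the remaining 5 symbols.

∅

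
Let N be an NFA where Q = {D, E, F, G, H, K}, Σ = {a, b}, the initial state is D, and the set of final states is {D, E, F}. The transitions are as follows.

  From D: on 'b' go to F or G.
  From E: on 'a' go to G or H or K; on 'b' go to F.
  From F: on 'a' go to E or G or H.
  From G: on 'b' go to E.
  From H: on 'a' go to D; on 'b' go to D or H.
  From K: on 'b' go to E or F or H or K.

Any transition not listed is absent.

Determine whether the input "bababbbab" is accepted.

Yes

Start in {D}.
Read 'b': D→{F, G}; now {F, G}.
Read 'a': F→{E, G, H}, G→∅; now {E, G, H}.
Read 'b': E→{F}, G→{E}, H→{D, H}; now {D, E, F, H}.
Read 'a': D→∅, E→{G, H, K}, F→{E, G, H}, H→{D}; now {D, E, G, H, K}.
Read 'b': D→{F, G}, E→{F}, G→{E}, H→{D, H}, K→{E, F, H, K}; now {D, E, F, G, H, K}.
Read 'b': D→{F, G}, E→{F}, F→∅, G→{E}, H→{D, H}, K→{E, F, H, K}; now {D, E, F, G, H, K}.
Read 'b': D→{F, G}, E→{F}, F→∅, G→{E}, H→{D, H}, K→{E, F, H, K}; now {D, E, F, G, H, K}.
Read 'a': D→∅, E→{G, H, K}, F→{E, G, H}, G→∅, H→{D}, K→∅; now {D, E, G, H, K}.
Read 'b': D→{F, G}, E→{F}, G→{E}, H→{D, H}, K→{E, F, H, K}; now {D, E, F, G, H, K}.
The final set {D, E, F, G, H, K} contains the accepting states D, E, F.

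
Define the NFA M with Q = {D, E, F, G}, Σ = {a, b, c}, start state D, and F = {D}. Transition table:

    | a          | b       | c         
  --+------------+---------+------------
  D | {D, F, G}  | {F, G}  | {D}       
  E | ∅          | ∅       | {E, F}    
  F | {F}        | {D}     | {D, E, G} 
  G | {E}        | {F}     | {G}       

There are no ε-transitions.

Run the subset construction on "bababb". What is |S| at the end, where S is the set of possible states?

3

Start in {D}.
Read 'b': {D} → {F, G}.
Read 'a': {F, G} → {E, F}.
Read 'b': {E, F} → {D}.
Read 'a': {D} → {D, F, G}.
Read 'b': {D, F, G} → {D, F, G}.
Read 'b': {D, F, G} → {D, F, G}.
That set has 3 states.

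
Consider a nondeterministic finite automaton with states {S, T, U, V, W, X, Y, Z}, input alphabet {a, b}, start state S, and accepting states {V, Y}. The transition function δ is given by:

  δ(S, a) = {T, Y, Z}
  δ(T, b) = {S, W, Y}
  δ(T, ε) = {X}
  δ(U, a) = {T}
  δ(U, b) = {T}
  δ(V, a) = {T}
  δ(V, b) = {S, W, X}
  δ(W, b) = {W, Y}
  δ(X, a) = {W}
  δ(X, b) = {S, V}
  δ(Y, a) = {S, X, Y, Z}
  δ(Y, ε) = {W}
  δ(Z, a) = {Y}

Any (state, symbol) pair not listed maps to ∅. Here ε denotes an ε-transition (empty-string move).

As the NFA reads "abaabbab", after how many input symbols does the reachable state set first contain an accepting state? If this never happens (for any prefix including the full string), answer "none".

Start in {S}.
Read 'a': {S} → {T, W, X, Y, Z}.
None of the earlier sets intersect F, but {T, W, X, Y, Z} does.

1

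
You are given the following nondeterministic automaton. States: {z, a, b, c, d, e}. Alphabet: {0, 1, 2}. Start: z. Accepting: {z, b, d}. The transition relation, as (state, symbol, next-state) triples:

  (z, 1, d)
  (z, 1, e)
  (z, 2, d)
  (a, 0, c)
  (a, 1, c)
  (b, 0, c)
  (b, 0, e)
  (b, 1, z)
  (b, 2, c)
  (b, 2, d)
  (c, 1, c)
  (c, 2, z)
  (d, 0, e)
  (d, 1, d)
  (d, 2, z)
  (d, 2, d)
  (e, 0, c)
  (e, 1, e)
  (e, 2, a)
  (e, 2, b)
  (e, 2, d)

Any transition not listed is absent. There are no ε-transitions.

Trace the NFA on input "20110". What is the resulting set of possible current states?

Start in {z}.
Read '2': z→{d}; now {d}.
Read '0': d→{e}; now {e}.
Read '1': e→{e}; now {e}.
Read '1': e→{e}; now {e}.
Read '0': e→{c}; now {c}.

{c}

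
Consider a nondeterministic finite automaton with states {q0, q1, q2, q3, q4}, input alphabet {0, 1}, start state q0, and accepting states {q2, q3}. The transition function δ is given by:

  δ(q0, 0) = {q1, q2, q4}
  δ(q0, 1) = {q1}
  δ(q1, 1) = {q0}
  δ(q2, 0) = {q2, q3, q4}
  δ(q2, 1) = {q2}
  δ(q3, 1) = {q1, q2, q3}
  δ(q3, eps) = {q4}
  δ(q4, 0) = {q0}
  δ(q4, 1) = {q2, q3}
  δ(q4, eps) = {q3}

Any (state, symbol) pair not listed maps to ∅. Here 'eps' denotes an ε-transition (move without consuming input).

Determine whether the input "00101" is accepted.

Yes

Start in {q0}.
Read '0': {q0} → {q1, q2, q3, q4}.
Read '0': {q1, q2, q3, q4} → {q0, q2, q3, q4}.
Read '1': {q0, q2, q3, q4} → {q1, q2, q3, q4}.
Read '0': {q1, q2, q3, q4} → {q0, q2, q3, q4}.
Read '1': {q0, q2, q3, q4} → {q1, q2, q3, q4}.
The final set {q1, q2, q3, q4} contains the accepting states q2, q3.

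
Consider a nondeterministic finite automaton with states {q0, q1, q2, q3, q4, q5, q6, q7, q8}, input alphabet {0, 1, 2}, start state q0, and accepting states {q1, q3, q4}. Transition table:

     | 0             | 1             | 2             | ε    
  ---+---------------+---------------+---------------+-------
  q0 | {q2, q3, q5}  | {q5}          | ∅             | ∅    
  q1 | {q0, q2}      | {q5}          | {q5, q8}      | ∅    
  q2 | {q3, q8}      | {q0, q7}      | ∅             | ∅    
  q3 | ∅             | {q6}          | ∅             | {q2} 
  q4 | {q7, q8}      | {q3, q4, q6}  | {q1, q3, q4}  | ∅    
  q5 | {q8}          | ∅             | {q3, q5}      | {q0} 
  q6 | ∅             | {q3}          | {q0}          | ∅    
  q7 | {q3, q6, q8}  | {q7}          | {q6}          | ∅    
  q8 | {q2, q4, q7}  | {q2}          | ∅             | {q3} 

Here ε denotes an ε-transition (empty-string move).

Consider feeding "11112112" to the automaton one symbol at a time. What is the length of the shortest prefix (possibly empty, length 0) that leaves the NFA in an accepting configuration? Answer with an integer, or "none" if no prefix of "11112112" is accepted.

Start in {q0}.
Read '1': q0→{q5}; union {q5}; ε-closure = {q0, q5}.
Read '1': q0→{q5}, q5→∅; union {q5}; ε-closure = {q0, q5}.
Read '1': q0→{q5}, q5→∅; union {q5}; ε-closure = {q0, q5}.
Read '1': q0→{q5}, q5→∅; union {q5}; ε-closure = {q0, q5}.
Read '2': q0→∅, q5→{q3, q5}; union {q3, q5}; ε-closure = {q0, q2, q3, q5}.
None of the earlier sets intersect F, but {q0, q2, q3, q5} does.

5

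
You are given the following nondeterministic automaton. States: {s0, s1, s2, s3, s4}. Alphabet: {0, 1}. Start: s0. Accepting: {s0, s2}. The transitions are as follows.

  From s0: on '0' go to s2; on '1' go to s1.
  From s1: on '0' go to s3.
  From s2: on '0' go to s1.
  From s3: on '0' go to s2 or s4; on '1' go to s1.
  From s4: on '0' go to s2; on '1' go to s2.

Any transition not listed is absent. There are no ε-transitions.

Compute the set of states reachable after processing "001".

∅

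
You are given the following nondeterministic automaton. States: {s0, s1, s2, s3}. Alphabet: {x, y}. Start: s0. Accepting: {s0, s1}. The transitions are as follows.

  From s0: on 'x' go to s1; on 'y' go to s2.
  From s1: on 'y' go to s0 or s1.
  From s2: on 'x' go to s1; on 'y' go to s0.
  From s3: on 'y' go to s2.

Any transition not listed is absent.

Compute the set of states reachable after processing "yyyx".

{s1}

Start in {s0}.
Read 'y': {s0} → {s2}.
Read 'y': {s2} → {s0}.
Read 'y': {s0} → {s2}.
Read 'x': {s2} → {s1}.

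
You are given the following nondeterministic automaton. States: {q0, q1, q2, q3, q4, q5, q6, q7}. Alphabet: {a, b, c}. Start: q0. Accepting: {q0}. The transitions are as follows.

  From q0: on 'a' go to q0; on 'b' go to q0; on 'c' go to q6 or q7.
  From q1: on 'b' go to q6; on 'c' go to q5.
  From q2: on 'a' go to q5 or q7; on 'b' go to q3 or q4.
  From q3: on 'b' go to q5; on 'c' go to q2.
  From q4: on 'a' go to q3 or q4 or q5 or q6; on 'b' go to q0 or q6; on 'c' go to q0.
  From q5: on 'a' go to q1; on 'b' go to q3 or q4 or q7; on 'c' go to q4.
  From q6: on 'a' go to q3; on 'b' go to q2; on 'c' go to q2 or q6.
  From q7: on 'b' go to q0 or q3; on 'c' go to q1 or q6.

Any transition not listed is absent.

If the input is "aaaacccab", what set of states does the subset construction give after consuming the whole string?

{q0, q3, q4, q5, q6, q7}

Start in {q0}.
Read 'a': {q0} → {q0}.
Read 'a': {q0} → {q0}.
Read 'a': {q0} → {q0}.
Read 'a': {q0} → {q0}.
Read 'c': {q0} → {q6, q7}.
Read 'c': {q6, q7} → {q1, q2, q6}.
Read 'c': {q1, q2, q6} → {q2, q5, q6}.
Read 'a': {q2, q5, q6} → {q1, q3, q5, q7}.
Read 'b': {q1, q3, q5, q7} → {q0, q3, q4, q5, q6, q7}.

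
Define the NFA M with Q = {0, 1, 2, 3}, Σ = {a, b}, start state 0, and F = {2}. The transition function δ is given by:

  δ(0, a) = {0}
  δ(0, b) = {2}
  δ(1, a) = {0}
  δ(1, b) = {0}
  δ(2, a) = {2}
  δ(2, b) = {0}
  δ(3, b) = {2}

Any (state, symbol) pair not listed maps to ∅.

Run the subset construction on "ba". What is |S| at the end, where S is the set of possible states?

1

Start in {0}.
Read 'b': {0} → {2}.
Read 'a': {2} → {2}.
That set has 1 state.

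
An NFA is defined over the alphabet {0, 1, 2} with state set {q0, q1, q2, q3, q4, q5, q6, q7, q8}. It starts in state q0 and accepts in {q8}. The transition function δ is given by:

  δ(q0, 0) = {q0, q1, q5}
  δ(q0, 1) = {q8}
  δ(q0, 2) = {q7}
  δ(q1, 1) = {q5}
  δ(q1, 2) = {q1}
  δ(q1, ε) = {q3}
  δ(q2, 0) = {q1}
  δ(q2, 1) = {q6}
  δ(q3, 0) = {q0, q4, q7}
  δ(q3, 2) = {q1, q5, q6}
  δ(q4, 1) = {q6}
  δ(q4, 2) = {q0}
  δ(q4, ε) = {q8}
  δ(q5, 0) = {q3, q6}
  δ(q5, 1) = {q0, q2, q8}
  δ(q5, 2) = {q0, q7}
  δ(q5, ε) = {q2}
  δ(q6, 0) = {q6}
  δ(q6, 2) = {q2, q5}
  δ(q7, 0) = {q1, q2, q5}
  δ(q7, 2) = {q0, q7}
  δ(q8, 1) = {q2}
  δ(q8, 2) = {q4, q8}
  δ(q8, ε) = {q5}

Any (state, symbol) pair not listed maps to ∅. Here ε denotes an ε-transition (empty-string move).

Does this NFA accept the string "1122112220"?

No

Start in {q0}.
Read '1': {q0} → {q2, q5, q8}.
Read '1': {q2, q5, q8} → {q0, q2, q5, q6, q8}.
Read '2': {q0, q2, q5, q6, q8} → {q0, q2, q4, q5, q7, q8}.
Read '2': {q0, q2, q4, q5, q7, q8} → {q0, q2, q4, q5, q7, q8}.
Read '1': {q0, q2, q4, q5, q7, q8} → {q0, q2, q5, q6, q8}.
Read '1': {q0, q2, q5, q6, q8} → {q0, q2, q5, q6, q8}.
Read '2': {q0, q2, q5, q6, q8} → {q0, q2, q4, q5, q7, q8}.
Read '2': {q0, q2, q4, q5, q7, q8} → {q0, q2, q4, q5, q7, q8}.
Read '2': {q0, q2, q4, q5, q7, q8} → {q0, q2, q4, q5, q7, q8}.
Read '0': {q0, q2, q4, q5, q7, q8} → {q0, q1, q2, q3, q5, q6}.
The final set {q0, q1, q2, q3, q5, q6} contains no accepting state.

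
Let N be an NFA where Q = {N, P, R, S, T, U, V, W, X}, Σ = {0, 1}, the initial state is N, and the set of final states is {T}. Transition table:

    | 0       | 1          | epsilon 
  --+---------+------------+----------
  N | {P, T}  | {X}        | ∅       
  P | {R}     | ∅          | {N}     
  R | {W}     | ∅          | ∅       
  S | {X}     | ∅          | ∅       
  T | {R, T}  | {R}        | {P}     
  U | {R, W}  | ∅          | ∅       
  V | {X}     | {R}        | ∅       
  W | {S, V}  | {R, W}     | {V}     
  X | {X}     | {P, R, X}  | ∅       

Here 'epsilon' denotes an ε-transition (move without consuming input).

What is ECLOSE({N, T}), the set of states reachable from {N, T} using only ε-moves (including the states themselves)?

Begin with {N, T}.
ε-move T → P; add P.

{N, P, T}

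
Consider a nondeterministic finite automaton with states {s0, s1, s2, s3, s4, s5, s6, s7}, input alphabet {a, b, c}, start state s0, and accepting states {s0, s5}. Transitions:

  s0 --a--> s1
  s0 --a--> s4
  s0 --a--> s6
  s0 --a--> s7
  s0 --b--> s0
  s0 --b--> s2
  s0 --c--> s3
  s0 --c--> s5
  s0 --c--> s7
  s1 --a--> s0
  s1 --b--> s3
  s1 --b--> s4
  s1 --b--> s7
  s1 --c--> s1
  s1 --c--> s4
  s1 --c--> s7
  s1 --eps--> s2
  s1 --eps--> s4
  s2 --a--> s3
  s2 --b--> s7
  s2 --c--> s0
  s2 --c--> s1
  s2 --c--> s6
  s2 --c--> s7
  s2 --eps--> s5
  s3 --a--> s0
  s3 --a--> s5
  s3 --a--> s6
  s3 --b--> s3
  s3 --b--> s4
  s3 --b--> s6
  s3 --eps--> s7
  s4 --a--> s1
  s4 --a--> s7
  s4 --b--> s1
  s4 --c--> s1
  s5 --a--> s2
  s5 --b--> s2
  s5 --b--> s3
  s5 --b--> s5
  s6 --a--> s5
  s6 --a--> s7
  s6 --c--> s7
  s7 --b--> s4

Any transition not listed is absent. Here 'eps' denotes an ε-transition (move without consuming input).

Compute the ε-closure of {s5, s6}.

Begin with {s5, s6}.
No ε-moves leave this set, so the closure equals the set itself.

{s5, s6}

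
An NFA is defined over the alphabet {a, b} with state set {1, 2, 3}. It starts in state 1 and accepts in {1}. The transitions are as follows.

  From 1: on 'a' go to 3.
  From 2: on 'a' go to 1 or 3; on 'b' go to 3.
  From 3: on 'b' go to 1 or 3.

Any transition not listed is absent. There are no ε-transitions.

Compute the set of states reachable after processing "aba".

Start in {1}.
Read 'a': {1} → {3}.
Read 'b': {3} → {1, 3}.
Read 'a': {1, 3} → {3}.

{3}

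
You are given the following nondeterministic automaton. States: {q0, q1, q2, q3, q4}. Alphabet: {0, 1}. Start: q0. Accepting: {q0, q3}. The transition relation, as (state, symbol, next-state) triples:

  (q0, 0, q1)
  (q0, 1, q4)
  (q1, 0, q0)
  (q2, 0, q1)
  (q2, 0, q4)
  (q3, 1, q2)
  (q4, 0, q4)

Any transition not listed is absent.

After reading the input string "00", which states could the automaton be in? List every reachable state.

{q0}

Start in {q0}.
Read '0': q0→{q1}; now {q1}.
Read '0': q1→{q0}; now {q0}.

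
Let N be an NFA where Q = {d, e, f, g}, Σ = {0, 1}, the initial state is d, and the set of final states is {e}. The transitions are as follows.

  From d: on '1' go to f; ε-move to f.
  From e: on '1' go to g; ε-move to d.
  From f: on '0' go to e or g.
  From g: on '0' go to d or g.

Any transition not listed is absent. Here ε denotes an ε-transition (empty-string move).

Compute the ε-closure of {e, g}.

{d, e, f, g}

Begin with {e, g}.
ε-move e → d; add d.
ε-move d → f; add f.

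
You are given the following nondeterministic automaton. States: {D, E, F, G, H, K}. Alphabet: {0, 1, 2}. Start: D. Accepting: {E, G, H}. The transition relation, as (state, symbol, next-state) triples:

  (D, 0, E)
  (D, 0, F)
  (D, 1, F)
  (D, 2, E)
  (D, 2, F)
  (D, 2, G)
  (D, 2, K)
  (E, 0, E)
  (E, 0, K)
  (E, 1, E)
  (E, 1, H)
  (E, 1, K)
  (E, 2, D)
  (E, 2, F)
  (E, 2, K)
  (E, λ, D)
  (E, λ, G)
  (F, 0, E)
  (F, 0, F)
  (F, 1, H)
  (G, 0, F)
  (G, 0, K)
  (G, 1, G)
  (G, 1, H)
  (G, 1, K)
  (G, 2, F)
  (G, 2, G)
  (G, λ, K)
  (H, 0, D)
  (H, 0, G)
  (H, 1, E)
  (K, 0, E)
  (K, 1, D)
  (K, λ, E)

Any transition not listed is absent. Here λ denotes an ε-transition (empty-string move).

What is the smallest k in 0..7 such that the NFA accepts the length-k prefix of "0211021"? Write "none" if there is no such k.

Start in {D}.
Read '0': D→{E, F}; union {E, F}; ε-closure = {D, E, F, G, K}.
None of the earlier sets intersect F, but {D, E, F, G, K} does.

1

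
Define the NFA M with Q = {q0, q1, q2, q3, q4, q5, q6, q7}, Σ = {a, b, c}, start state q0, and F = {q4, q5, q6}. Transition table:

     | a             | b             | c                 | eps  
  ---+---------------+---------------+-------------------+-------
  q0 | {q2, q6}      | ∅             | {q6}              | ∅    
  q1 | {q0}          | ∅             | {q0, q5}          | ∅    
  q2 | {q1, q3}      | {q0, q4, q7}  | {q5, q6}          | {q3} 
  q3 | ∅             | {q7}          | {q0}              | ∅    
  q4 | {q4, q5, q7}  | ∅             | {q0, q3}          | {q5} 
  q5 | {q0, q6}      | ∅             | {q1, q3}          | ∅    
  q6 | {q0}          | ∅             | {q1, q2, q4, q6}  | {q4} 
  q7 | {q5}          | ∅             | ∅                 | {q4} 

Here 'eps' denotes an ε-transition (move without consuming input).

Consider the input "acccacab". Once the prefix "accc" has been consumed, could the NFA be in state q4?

Yes

Start in {q0}.
Read 'a': {q0} → {q2, q3, q4, q5, q6}.
Read 'c': {q2, q3, q4, q5, q6} → {q0, q1, q2, q3, q4, q5, q6}.
Read 'c': {q0, q1, q2, q3, q4, q5, q6} → {q0, q1, q2, q3, q4, q5, q6}.
Read 'c': {q0, q1, q2, q3, q4, q5, q6} → {q0, q1, q2, q3, q4, q5, q6}.
State q4 is in {q0, q1, q2, q3, q4, q5, q6}.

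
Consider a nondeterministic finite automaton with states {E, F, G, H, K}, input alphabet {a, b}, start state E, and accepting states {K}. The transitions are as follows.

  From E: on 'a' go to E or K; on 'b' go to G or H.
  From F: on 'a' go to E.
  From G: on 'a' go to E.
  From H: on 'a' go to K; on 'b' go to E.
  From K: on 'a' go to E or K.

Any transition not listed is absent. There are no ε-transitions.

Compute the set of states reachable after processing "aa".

{E, K}

Start in {E}.
Read 'a': {E} → {E, K}.
Read 'a': {E, K} → {E, K}.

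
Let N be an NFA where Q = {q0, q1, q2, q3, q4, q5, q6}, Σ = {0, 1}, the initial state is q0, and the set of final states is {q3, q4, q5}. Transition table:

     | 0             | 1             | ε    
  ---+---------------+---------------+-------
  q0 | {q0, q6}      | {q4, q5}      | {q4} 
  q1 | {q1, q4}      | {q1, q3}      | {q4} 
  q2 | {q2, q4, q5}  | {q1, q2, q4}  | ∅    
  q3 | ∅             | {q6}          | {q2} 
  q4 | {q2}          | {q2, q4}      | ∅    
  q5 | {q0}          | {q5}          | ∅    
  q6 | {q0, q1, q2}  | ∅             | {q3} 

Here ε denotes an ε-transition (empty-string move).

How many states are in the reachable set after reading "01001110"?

Start: ε-closure({q0}) = {q0, q4}.
Read '0': {q0, q4} → {q0, q2, q3, q4, q6}.
Read '1': {q0, q2, q3, q4, q6} → {q1, q2, q3, q4, q5, q6}.
Read '0': {q1, q2, q3, q4, q5, q6} → {q0, q1, q2, q4, q5}.
Read '0': {q0, q1, q2, q4, q5} → {q0, q1, q2, q3, q4, q5, q6}.
Read '1': {q0, q1, q2, q3, q4, q5, q6} → {q1, q2, q3, q4, q5, q6}.
Read '1': {q1, q2, q3, q4, q5, q6} → {q1, q2, q3, q4, q5, q6}.
Read '1': {q1, q2, q3, q4, q5, q6} → {q1, q2, q3, q4, q5, q6}.
Read '0': {q1, q2, q3, q4, q5, q6} → {q0, q1, q2, q4, q5}.
That set has 5 states.

5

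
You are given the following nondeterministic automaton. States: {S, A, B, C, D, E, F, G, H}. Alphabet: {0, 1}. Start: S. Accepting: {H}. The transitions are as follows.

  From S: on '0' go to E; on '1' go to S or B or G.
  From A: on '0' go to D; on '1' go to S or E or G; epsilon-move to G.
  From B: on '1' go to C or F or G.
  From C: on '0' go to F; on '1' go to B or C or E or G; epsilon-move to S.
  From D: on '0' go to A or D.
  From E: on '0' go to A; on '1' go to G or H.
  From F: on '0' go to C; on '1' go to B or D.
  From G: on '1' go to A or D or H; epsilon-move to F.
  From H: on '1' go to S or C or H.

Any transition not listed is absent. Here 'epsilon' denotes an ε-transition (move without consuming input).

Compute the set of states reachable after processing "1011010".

{S, A, C, D, E, F, G}

Start in {S}.
Read '1': S→{S, B, G}; union {S, B, G}; ε-closure = {S, B, F, G}.
Read '0': S→{E}, B→∅, F→{C}, G→∅; union {C, E}; ε-closure = {S, C, E}.
Read '1': S→{S, B, G}, C→{B, C, E, G}, E→{G, H}; union {S, B, C, E, G, H}; ε-closure = {S, B, C, E, F, G, H}.
Read '1': S→{S, B, G}, B→{C, F, G}, C→{B, C, E, G}, E→{G, H}, F→{B, D}, G→{A, D, H}, H→{S, C, H}; now {S, A, B, C, D, E, F, G, H}.
Read '0': S→{E}, A→{D}, B→∅, C→{F}, D→{A, D}, E→{A}, F→{C}, G→∅, H→∅; union {A, C, D, E, F}; ε-closure = {S, A, C, D, E, F, G}.
Read '1': S→{S, B, G}, A→{S, E, G}, C→{B, C, E, G}, D→∅, E→{G, H}, F→{B, D}, G→{A, D, H}; union {S, A, B, C, D, E, G, H}; ε-closure = {S, A, B, C, D, E, F, G, H}.
Read '0': S→{E}, A→{D}, B→∅, C→{F}, D→{A, D}, E→{A}, F→{C}, G→∅, H→∅; union {A, C, D, E, F}; ε-closure = {S, A, C, D, E, F, G}.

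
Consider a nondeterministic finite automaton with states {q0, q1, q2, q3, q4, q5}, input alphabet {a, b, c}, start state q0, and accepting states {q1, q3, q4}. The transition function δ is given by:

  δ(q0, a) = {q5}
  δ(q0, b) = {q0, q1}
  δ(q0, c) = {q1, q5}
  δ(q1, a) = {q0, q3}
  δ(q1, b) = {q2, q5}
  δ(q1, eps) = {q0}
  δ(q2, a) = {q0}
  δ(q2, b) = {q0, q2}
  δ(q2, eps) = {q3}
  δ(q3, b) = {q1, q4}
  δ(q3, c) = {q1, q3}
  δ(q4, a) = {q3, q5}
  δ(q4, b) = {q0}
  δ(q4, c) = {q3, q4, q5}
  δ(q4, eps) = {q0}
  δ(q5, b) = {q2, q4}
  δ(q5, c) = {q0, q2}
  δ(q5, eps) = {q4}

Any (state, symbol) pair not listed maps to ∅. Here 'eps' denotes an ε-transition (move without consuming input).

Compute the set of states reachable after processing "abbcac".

{q0, q1, q2, q3, q4, q5}

Start in {q0}.
Read 'a': {q0} → {q0, q4, q5}.
Read 'b': {q0, q4, q5} → {q0, q1, q2, q3, q4}.
Read 'b': {q0, q1, q2, q3, q4} → {q0, q1, q2, q3, q4, q5}.
Read 'c': {q0, q1, q2, q3, q4, q5} → {q0, q1, q2, q3, q4, q5}.
Read 'a': {q0, q1, q2, q3, q4, q5} → {q0, q3, q4, q5}.
Read 'c': {q0, q3, q4, q5} → {q0, q1, q2, q3, q4, q5}.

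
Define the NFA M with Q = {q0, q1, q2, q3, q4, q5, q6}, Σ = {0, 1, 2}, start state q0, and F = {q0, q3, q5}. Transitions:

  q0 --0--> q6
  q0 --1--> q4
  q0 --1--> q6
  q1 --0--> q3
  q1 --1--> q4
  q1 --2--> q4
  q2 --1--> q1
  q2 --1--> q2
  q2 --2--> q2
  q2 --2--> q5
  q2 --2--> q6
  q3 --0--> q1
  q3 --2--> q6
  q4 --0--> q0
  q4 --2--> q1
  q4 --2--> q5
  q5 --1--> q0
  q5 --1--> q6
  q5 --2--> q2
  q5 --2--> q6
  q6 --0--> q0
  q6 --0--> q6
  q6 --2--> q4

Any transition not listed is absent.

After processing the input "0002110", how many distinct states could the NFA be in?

0

Start in {q0}.
Read '0': {q0} → {q6}.
Read '0': {q6} → {q0, q6}.
Read '0': {q0, q6} → {q0, q6}.
Read '2': {q0, q6} → {q4}.
Read '1': {q4} → ∅.
The set is empty and remains empty for the remaining 2 symbols.
That set has 0 states.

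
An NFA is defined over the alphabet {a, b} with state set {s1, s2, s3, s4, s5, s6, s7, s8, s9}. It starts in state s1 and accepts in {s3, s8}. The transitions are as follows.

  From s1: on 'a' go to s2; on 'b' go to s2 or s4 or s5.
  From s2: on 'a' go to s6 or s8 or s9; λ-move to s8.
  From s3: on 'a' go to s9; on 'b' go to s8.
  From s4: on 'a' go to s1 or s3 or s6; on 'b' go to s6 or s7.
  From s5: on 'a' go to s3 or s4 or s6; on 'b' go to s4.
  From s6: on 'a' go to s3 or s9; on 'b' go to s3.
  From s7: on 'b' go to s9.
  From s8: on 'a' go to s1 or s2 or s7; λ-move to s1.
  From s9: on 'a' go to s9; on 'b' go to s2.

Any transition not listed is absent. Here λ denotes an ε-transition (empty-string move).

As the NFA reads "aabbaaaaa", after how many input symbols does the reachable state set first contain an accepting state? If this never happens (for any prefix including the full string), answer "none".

1

Start in {s1}.
Read 'a': {s1} → {s1, s2, s8}.
None of the earlier sets intersect F, but {s1, s2, s8} does.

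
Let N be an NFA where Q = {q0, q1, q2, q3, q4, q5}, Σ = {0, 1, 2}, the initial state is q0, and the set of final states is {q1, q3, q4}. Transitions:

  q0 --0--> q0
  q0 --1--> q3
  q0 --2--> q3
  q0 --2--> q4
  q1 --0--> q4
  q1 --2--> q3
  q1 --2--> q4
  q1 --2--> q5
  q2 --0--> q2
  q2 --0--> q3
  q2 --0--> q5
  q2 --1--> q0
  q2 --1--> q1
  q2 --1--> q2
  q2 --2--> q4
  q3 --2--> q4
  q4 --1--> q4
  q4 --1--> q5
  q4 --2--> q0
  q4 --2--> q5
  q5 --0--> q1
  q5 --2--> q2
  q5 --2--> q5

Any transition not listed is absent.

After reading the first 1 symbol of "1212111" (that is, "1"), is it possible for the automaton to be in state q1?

No

Start in {q0}.
Read '1': {q0} → {q3}.
State q1 is not in {q3}.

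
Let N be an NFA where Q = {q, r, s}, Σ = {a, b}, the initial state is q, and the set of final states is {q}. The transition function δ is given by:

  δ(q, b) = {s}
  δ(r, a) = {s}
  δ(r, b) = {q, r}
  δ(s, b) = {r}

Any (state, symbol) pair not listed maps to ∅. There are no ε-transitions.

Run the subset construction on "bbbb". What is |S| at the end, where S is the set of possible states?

3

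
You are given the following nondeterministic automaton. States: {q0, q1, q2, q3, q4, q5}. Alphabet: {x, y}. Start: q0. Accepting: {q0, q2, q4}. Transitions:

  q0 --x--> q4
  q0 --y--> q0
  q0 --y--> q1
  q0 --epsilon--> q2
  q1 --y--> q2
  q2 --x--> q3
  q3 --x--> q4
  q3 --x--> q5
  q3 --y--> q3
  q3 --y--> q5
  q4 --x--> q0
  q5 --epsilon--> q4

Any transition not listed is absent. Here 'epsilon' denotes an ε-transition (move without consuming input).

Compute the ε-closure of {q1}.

{q1}

Begin with {q1}.
No ε-moves leave this set, so the closure equals the set itself.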